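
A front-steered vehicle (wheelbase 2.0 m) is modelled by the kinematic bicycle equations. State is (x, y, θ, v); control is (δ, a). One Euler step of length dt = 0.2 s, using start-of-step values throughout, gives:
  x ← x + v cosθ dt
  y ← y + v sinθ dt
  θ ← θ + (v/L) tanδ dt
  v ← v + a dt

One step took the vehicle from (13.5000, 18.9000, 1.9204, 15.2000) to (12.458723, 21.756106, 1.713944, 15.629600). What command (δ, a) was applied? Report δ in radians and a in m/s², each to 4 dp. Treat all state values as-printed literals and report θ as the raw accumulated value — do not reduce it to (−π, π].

δ = -0.1350, a = 2.1480

a = (v'−v)/dt = (0.429600)/0.2 = 2.1480
Δθ = θ'−θ = -0.206456;  (v·dt/L) = 15.2000·0.2/2.0 = 1.520000
tan δ = Δθ·L/(v·dt) = -0.135826  →  δ = -0.1350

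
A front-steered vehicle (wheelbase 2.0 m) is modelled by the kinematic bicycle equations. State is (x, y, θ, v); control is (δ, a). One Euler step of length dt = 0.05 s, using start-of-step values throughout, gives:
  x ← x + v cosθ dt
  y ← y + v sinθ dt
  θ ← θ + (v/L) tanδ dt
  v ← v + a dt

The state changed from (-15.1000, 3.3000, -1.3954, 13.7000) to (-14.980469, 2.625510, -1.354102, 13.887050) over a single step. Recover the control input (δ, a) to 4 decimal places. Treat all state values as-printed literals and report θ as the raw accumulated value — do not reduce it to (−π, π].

a = (v'−v)/dt = (0.187050)/0.05 = 3.7410
Δθ = θ'−θ = 0.041298;  (v·dt/L) = 13.7000·0.05/2.0 = 0.342500
tan δ = Δθ·L/(v·dt) = 0.120578  →  δ = 0.1200

δ = 0.1200, a = 3.7410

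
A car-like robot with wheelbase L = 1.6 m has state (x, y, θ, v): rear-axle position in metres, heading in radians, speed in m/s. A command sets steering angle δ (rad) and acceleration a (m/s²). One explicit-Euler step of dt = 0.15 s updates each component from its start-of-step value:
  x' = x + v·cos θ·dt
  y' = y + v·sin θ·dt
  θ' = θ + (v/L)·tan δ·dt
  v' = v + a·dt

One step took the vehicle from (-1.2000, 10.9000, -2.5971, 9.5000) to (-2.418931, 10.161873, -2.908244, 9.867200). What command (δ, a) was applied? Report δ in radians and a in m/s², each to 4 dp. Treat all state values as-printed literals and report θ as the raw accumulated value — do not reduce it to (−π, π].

δ = -0.3361, a = 2.4480

a = (v'−v)/dt = (0.367200)/0.15 = 2.4480
Δθ = θ'−θ = -0.311144;  (v·dt/L) = 9.5000·0.15/1.6 = 0.890625
tan δ = Δθ·L/(v·dt) = -0.349355  →  δ = -0.3361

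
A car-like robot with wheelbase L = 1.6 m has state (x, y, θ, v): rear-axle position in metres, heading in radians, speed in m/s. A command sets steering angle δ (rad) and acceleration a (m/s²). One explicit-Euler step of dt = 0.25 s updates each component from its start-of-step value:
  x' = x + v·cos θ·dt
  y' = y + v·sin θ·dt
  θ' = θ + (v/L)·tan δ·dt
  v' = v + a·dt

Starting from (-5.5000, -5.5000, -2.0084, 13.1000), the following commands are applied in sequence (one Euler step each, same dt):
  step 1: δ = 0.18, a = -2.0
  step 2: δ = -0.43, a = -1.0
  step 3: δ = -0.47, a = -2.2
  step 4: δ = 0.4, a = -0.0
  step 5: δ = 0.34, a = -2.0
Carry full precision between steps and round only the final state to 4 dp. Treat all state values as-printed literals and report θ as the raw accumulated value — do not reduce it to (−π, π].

after step 1 (δ=0.18, a=-2.0): (-6.887847, -8.466396, -1.635931, 12.600000)
after step 2 (δ=-0.43, a=-1.0): (-7.092877, -11.609716, -2.538841, 12.350000)
after step 3 (δ=-0.47, a=-2.2): (-9.636294, -13.360055, -3.519057, 11.800000)
after step 4 (δ=0.4, a=-0.0): (-12.378621, -12.272790, -2.739532, 11.800000)
after step 5 (δ=0.34, a=-2.0): (-15.093378, -13.427172, -2.087329, 11.300000)

(-15.0934, -13.4272, -2.0873, 11.3000)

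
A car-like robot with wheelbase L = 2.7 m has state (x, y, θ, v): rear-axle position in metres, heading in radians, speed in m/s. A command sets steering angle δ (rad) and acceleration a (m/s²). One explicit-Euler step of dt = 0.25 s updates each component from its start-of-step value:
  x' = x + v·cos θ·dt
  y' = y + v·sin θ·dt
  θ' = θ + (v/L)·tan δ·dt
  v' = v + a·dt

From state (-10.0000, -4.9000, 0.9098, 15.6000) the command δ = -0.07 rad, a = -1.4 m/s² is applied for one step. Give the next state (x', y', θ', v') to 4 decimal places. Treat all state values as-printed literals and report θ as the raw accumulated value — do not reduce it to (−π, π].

x' = -10.0000 + 15.6000·cos(0.9098)·0.25 = -7.6058
y' = -4.9000 + 15.6000·sin(0.9098)·0.25 = -1.8214
θ' = 0.9098 + (15.6000/2.7)·tan(-0.07)·0.25 = 0.8085
v' = 15.6000 − 1.4000·0.25 = 15.2500

(-7.6058, -1.8214, 0.8085, 15.2500)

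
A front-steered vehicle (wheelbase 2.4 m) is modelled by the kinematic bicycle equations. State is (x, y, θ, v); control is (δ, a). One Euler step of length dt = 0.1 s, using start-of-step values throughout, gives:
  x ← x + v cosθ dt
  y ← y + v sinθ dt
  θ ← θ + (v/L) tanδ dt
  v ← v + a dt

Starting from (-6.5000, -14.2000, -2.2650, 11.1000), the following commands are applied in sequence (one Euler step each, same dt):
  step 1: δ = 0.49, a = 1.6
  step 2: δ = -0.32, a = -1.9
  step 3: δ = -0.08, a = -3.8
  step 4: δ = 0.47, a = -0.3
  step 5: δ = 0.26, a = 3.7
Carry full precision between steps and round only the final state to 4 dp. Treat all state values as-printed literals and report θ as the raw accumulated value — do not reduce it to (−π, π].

after step 1 (δ=0.49, a=1.6): (-7.210149, -15.053105, -2.018308, 11.260000)
after step 2 (δ=-0.32, a=-1.9): (-7.697395, -16.068224, -2.173785, 11.070000)
after step 3 (δ=-0.08, a=-3.8): (-8.325182, -16.979999, -2.210764, 10.690000)
after step 4 (δ=0.47, a=-0.3): (-8.963556, -17.837460, -1.984507, 10.660000)
after step 5 (δ=0.26, a=3.7): (-9.392099, -18.813527, -1.866349, 11.030000)

(-9.3921, -18.8135, -1.8663, 11.0300)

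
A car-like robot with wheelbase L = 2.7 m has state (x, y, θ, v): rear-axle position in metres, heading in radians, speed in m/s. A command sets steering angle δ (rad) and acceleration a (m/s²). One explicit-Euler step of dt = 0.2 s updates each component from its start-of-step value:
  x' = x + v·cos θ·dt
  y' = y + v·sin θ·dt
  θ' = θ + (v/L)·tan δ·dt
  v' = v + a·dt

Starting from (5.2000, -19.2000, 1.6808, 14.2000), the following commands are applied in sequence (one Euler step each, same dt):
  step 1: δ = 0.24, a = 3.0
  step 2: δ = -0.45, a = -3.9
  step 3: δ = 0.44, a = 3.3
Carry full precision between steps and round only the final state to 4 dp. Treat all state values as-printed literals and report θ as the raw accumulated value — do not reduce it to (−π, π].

(4.2777, -10.8475, 1.8975, 14.6800)

after step 1 (δ=0.24, a=3.0): (4.888219, -16.377166, 1.938206, 14.800000)
after step 2 (δ=-0.45, a=-3.9): (3.824990, -13.614713, 1.408634, 14.020000)
after step 3 (δ=0.44, a=3.3): (4.277703, -10.847500, 1.897549, 14.680000)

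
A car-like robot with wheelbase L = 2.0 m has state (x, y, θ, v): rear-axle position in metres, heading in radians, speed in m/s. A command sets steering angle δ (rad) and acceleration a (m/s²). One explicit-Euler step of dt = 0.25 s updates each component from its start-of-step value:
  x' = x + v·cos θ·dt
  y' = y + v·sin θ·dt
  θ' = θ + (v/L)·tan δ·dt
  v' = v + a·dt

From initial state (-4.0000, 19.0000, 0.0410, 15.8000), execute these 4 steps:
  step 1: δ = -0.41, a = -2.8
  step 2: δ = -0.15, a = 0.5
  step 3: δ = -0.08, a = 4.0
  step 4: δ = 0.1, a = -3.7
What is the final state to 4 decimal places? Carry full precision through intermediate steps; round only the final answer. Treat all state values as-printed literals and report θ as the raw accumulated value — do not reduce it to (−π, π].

after step 1 (δ=-0.41, a=-2.8): (-0.053320, 19.161905, -0.817397, 15.100000)
after step 2 (δ=-0.15, a=0.5): (2.529242, 16.408543, -1.102664, 15.225000)
after step 3 (δ=-0.08, a=4.0): (4.246699, 13.011797, -1.255240, 16.225000)
after step 4 (δ=0.1, a=-3.7): (5.505537, 9.155829, -1.051749, 15.300000)

(5.5055, 9.1558, -1.0517, 15.3000)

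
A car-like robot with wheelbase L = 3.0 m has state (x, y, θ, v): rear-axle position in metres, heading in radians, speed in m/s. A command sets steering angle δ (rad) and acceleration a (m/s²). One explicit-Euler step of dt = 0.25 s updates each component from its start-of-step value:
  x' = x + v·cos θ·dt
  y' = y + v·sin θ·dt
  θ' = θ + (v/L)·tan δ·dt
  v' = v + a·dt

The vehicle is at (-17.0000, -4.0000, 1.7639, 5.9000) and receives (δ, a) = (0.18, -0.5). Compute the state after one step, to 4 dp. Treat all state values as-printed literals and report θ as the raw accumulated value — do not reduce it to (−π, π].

x' = -17.0000 + 5.9000·cos(1.7639)·0.25 = -17.2831
y' = -4.0000 + 5.9000·sin(1.7639)·0.25 = -2.5524
θ' = 1.7639 + (5.9000/3.0)·tan(0.18)·0.25 = 1.8534
v' = 5.9000 − 0.5000·0.25 = 5.7750

(-17.2831, -2.5524, 1.8534, 5.7750)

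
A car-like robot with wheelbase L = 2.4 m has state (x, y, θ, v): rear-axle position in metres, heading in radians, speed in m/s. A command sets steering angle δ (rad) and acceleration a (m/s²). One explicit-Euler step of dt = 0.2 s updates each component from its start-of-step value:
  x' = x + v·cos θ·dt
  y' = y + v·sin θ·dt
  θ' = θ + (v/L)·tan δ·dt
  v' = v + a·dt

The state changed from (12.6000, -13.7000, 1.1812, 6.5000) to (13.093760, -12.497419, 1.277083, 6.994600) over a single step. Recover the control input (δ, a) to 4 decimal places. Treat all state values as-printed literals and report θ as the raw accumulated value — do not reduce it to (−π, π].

δ = 0.1752, a = 2.4730

a = (v'−v)/dt = (0.494600)/0.2 = 2.4730
Δθ = θ'−θ = 0.095883;  (v·dt/L) = 6.5000·0.2/2.4 = 0.541667
tan δ = Δθ·L/(v·dt) = 0.177015  →  δ = 0.1752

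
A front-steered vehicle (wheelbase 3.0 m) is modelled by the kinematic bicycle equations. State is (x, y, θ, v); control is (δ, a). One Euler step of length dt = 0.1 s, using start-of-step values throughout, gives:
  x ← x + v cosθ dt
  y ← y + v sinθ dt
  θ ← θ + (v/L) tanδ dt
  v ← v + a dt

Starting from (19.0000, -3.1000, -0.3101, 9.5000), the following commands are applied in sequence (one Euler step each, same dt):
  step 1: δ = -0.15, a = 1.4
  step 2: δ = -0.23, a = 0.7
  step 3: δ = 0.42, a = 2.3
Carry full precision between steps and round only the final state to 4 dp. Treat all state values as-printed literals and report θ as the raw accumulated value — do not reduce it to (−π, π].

(21.6889, -4.1352, -0.2887, 9.9400)

after step 1 (δ=-0.15, a=1.4): (19.904688, -3.389896, -0.357959, 9.640000)
after step 2 (δ=-0.23, a=0.7): (20.807584, -3.727647, -0.433198, 9.710000)
after step 3 (δ=0.42, a=2.3): (21.688890, -4.135249, -0.288657, 9.940000)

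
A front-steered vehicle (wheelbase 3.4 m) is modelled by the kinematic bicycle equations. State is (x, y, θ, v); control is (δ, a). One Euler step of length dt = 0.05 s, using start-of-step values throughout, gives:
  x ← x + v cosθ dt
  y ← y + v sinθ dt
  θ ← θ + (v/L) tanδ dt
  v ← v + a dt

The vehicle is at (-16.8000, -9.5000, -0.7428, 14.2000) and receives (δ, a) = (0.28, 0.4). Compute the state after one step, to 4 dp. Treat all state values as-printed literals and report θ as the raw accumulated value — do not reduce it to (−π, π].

x' = -16.8000 + 14.2000·cos(-0.7428)·0.05 = -16.2770
y' = -9.5000 + 14.2000·sin(-0.7428)·0.05 = -9.9802
θ' = -0.7428 + (14.2000/3.4)·tan(0.28)·0.05 = -0.6828
v' = 14.2000 + 0.4000·0.05 = 14.2200

(-16.2770, -9.9802, -0.6828, 14.2200)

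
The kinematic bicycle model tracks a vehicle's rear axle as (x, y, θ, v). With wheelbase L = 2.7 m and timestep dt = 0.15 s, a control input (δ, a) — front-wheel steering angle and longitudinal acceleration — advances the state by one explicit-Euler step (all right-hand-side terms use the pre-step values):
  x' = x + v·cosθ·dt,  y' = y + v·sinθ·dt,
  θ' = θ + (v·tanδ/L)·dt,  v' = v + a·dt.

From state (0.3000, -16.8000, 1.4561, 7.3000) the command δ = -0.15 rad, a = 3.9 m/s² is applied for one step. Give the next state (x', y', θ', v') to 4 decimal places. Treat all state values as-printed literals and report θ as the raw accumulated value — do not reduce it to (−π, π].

x' = 0.3000 + 7.3000·cos(1.4561)·0.15 = 0.4253
y' = -16.8000 + 7.3000·sin(1.4561)·0.15 = -15.7122
θ' = 1.4561 + (7.3000/2.7)·tan(-0.15)·0.15 = 1.3948
v' = 7.3000 + 3.9000·0.15 = 7.8850

(0.4253, -15.7122, 1.3948, 7.8850)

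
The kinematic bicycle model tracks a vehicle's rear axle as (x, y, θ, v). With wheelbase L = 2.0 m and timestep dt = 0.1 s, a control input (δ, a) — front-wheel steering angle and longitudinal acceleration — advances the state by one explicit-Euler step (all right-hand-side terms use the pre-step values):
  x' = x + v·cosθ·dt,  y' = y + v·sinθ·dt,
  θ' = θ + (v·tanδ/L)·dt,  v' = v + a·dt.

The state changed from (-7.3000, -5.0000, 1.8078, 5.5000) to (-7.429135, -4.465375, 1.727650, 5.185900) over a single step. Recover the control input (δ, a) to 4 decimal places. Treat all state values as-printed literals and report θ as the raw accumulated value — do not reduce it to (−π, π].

a = (v'−v)/dt = (-0.314100)/0.1 = -3.1410
Δθ = θ'−θ = -0.080150;  (v·dt/L) = 5.5000·0.1/2.0 = 0.275000
tan δ = Δθ·L/(v·dt) = -0.291455  →  δ = -0.2836

δ = -0.2836, a = -3.1410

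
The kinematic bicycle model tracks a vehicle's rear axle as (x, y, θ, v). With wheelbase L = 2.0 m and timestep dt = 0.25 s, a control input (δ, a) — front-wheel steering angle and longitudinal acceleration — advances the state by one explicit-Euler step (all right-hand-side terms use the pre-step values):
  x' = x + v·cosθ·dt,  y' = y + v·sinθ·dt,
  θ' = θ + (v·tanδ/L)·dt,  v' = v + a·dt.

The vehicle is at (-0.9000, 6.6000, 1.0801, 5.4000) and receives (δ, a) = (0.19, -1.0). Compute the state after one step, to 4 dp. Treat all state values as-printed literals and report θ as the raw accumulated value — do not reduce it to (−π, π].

x' = -0.9000 + 5.4000·cos(1.0801)·0.25 = -0.2638
y' = 6.6000 + 5.4000·sin(1.0801)·0.25 = 7.7907
θ' = 1.0801 + (5.4000/2.0)·tan(0.19)·0.25 = 1.2099
v' = 5.4000 − 1.0000·0.25 = 5.1500

(-0.2638, 7.7907, 1.2099, 5.1500)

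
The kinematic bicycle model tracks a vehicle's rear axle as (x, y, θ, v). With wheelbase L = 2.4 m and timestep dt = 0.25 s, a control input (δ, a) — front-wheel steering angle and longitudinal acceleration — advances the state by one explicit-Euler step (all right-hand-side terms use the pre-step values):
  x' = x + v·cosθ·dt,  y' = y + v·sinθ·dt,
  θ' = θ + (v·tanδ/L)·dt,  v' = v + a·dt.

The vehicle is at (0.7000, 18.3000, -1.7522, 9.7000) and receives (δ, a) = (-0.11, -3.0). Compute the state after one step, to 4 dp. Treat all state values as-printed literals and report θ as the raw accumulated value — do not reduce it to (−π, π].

x' = 0.7000 + 9.7000·cos(-1.7522)·0.25 = 0.2625
y' = 18.3000 + 9.7000·sin(-1.7522)·0.25 = 15.9148
θ' = -1.7522 + (9.7000/2.4)·tan(-0.11)·0.25 = -1.8638
v' = 9.7000 − 3.0000·0.25 = 8.9500

(0.2625, 15.9148, -1.8638, 8.9500)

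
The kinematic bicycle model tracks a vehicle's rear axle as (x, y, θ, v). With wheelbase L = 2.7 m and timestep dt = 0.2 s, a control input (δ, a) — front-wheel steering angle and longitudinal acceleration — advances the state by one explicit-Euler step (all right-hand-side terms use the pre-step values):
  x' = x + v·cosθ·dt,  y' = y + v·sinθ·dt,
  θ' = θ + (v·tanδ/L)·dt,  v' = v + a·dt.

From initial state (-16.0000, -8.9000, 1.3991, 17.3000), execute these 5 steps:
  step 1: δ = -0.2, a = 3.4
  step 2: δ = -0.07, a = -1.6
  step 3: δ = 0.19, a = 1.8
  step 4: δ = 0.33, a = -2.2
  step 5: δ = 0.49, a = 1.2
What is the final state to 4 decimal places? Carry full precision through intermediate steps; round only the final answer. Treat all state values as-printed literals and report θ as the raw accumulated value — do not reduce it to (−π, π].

after step 1 (δ=-0.2, a=3.4): (-15.408845, -5.490875, 1.139331, 17.980000)
after step 2 (δ=-0.07, a=-1.6): (-13.904989, -2.224434, 1.045949, 17.660000)
after step 3 (δ=0.19, a=1.8): (-12.135171, 0.832160, 1.297531, 18.020000)
after step 4 (δ=0.33, a=-2.2): (-11.162535, 4.302433, 1.754739, 17.580000)
after step 5 (δ=0.49, a=1.2): (-11.805636, 7.759119, 2.449329, 17.820000)

(-11.8056, 7.7591, 2.4493, 17.8200)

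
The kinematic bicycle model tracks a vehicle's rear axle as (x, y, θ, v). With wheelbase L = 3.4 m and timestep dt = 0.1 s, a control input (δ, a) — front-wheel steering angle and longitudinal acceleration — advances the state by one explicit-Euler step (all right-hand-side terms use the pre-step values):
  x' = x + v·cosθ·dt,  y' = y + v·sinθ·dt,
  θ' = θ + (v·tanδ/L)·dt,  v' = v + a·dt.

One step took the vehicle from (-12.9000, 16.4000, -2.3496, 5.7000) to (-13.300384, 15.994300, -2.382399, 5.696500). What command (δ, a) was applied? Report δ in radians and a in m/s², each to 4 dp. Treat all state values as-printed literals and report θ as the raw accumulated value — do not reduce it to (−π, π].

δ = -0.1932, a = -0.0350

a = (v'−v)/dt = (-0.003500)/0.1 = -0.0350
Δθ = θ'−θ = -0.032799;  (v·dt/L) = 5.7000·0.1/3.4 = 0.167647
tan δ = Δθ·L/(v·dt) = -0.195643  →  δ = -0.1932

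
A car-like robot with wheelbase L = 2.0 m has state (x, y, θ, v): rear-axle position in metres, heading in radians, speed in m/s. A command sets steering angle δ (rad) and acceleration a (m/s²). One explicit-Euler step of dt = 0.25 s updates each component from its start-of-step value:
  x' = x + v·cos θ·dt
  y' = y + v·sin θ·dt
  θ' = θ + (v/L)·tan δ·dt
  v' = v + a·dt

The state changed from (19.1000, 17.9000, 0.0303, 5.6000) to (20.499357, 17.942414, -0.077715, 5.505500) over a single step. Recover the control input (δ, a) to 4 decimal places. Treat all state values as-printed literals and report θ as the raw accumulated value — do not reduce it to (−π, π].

a = (v'−v)/dt = (-0.094500)/0.25 = -0.3780
Δθ = θ'−θ = -0.108015;  (v·dt/L) = 5.6000·0.25/2.0 = 0.700000
tan δ = Δθ·L/(v·dt) = -0.154307  →  δ = -0.1531

δ = -0.1531, a = -0.3780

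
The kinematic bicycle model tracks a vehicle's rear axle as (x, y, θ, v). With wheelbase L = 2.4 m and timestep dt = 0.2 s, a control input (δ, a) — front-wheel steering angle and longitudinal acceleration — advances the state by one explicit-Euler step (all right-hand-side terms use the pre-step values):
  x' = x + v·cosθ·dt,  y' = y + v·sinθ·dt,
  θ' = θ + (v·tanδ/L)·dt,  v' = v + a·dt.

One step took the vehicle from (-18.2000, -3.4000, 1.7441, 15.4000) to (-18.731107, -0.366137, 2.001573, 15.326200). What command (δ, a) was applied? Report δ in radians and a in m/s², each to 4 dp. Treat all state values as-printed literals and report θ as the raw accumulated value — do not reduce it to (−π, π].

a = (v'−v)/dt = (-0.073800)/0.2 = -0.3690
Δθ = θ'−θ = 0.257473;  (v·dt/L) = 15.4000·0.2/2.4 = 1.283333
tan δ = Δθ·L/(v·dt) = 0.200628  →  δ = 0.1980

δ = 0.1980, a = -0.3690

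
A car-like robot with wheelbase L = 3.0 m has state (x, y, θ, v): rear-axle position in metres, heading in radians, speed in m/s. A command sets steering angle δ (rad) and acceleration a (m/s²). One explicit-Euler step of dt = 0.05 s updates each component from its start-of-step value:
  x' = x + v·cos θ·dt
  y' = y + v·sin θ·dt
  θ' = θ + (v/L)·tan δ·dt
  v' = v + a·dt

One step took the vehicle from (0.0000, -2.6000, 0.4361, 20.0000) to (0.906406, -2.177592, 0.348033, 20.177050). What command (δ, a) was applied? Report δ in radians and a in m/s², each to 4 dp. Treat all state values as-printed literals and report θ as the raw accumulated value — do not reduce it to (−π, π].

a = (v'−v)/dt = (0.177050)/0.05 = 3.5410
Δθ = θ'−θ = -0.088067;  (v·dt/L) = 20.0000·0.05/3.0 = 0.333333
tan δ = Δθ·L/(v·dt) = -0.264201  →  δ = -0.2583

δ = -0.2583, a = 3.5410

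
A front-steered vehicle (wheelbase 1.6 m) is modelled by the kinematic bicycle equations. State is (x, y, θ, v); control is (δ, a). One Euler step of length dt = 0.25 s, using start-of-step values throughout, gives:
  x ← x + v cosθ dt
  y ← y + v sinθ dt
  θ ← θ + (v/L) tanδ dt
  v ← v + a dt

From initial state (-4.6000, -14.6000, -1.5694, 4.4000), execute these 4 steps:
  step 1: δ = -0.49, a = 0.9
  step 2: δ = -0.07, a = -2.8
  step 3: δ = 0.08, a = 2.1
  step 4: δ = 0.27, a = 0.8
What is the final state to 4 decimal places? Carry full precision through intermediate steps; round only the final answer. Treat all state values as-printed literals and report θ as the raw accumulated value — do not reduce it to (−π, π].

after step 1 (δ=-0.49, a=0.9): (-4.598464, -15.699999, -1.936104, 4.625000)
after step 2 (δ=-0.07, a=-2.8): (-5.011519, -16.779952, -1.986773, 3.925000)
after step 3 (δ=0.08, a=2.1): (-5.408026, -17.677523, -1.937606, 4.450000)
after step 4 (δ=0.27, a=0.8): (-5.807012, -18.716016, -1.745172, 4.650000)

(-5.8070, -18.7160, -1.7452, 4.6500)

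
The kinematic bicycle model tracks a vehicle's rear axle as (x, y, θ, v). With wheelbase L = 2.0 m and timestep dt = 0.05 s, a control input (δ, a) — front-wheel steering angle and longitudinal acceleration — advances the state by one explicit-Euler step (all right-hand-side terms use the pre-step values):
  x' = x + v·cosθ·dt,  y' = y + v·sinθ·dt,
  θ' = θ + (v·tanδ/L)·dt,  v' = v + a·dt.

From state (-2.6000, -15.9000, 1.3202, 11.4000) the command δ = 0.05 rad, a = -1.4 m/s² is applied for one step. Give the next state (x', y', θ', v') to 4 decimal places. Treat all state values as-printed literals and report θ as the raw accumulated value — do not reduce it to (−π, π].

(-2.4587, -15.3478, 1.3345, 11.3300)

x' = -2.6000 + 11.4000·cos(1.3202)·0.05 = -2.4587
y' = -15.9000 + 11.4000·sin(1.3202)·0.05 = -15.3478
θ' = 1.3202 + (11.4000/2.0)·tan(0.05)·0.05 = 1.3345
v' = 11.4000 − 1.4000·0.05 = 11.3300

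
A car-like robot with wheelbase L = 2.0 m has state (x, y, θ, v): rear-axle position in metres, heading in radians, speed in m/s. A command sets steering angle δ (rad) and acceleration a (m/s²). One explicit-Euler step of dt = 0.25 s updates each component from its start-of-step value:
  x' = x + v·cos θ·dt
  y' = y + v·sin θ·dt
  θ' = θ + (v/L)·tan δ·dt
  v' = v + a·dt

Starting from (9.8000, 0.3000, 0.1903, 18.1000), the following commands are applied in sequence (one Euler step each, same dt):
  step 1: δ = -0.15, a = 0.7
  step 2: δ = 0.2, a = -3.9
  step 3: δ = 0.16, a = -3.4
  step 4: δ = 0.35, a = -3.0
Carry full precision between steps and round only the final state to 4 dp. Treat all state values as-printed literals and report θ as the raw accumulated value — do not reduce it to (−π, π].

(26.1244, 4.3137, 1.4110, 15.7000)

after step 1 (δ=-0.15, a=0.7): (14.243313, 1.155920, -0.151643, 18.275000)
after step 2 (δ=0.2, a=-3.9): (18.759632, 0.465751, 0.311422, 17.300000)
after step 3 (δ=0.16, a=-3.4): (22.876594, 1.790986, 0.660405, 16.450000)
after step 4 (δ=0.35, a=-3.0): (26.124415, 4.313746, 1.410995, 15.700000)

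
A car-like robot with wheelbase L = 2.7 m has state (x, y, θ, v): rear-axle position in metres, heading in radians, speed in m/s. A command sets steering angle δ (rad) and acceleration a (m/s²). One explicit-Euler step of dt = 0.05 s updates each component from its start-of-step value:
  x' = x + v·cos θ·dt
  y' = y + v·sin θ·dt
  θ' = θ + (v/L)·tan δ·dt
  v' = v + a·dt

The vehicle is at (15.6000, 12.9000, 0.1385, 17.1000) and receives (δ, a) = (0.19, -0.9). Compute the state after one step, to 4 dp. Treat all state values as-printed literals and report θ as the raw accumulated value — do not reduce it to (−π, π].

(16.4468, 13.0180, 0.1994, 17.0550)

x' = 15.6000 + 17.1000·cos(0.1385)·0.05 = 16.4468
y' = 12.9000 + 17.1000·sin(0.1385)·0.05 = 13.0180
θ' = 0.1385 + (17.1000/2.7)·tan(0.19)·0.05 = 0.1994
v' = 17.1000 − 0.9000·0.05 = 17.0550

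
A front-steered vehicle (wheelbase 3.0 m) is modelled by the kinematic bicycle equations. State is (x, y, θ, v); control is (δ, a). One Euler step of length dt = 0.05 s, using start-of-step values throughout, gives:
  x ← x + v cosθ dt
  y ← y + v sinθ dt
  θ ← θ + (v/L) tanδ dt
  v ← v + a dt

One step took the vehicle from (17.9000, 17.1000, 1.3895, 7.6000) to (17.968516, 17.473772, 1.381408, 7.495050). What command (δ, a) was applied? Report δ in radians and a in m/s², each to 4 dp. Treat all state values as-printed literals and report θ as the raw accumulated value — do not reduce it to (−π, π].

δ = -0.0638, a = -2.0990

a = (v'−v)/dt = (-0.104950)/0.05 = -2.0990
Δθ = θ'−θ = -0.008092;  (v·dt/L) = 7.6000·0.05/3.0 = 0.126667
tan δ = Δθ·L/(v·dt) = -0.063884  →  δ = -0.0638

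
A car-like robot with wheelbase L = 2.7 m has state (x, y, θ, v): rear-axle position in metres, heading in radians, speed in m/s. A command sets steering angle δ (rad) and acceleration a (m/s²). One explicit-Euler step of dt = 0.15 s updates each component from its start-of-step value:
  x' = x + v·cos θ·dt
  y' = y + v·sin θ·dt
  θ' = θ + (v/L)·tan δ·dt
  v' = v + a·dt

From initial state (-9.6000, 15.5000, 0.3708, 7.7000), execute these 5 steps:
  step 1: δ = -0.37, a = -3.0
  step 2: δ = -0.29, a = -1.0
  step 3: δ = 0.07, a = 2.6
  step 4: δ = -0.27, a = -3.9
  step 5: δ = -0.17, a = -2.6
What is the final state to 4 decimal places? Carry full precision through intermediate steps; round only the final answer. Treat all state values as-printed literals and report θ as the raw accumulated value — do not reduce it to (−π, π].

after step 1 (δ=-0.37, a=-3.0): (-8.523496, 15.918527, 0.204881, 7.250000)
after step 2 (δ=-0.29, a=-1.0): (-7.458741, 16.139779, 0.084687, 7.100000)
after step 3 (δ=0.07, a=2.6): (-6.397558, 16.229863, 0.112343, 7.490000)
after step 4 (δ=-0.27, a=-3.9): (-5.281140, 16.355815, -0.002819, 6.905000)
after step 5 (δ=-0.17, a=-2.6): (-4.245394, 16.352895, -0.068669, 6.515000)

(-4.2454, 16.3529, -0.0687, 6.5150)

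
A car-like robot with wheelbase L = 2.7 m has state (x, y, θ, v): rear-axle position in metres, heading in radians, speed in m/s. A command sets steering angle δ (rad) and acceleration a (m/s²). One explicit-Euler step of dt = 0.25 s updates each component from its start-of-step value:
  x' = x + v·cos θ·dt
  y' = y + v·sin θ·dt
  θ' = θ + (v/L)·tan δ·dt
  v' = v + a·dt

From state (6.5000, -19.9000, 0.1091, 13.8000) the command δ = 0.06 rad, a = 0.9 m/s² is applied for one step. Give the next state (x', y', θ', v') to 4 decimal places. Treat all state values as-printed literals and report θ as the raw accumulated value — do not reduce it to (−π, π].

x' = 6.5000 + 13.8000·cos(0.1091)·0.25 = 9.9295
y' = -19.9000 + 13.8000·sin(0.1091)·0.25 = -19.5244
θ' = 0.1091 + (13.8000/2.7)·tan(0.06)·0.25 = 0.1859
v' = 13.8000 + 0.9000·0.25 = 14.0250

(9.9295, -19.5244, 0.1859, 14.0250)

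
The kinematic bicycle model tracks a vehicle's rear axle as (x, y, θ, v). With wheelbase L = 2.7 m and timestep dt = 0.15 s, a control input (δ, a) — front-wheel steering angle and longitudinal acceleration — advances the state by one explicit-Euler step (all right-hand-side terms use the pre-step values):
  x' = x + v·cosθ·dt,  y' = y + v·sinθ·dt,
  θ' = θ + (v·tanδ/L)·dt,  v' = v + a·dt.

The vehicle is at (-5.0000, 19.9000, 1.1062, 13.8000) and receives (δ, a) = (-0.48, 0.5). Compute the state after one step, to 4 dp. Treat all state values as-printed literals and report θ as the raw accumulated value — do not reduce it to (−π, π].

x' = -5.0000 + 13.8000·cos(1.1062)·0.15 = -4.0725
y' = 19.9000 + 13.8000·sin(1.1062)·0.15 = 21.7506
θ' = 1.1062 + (13.8000/2.7)·tan(-0.48)·0.15 = 0.7071
v' = 13.8000 + 0.5000·0.15 = 13.8750

(-4.0725, 21.7506, 0.7071, 13.8750)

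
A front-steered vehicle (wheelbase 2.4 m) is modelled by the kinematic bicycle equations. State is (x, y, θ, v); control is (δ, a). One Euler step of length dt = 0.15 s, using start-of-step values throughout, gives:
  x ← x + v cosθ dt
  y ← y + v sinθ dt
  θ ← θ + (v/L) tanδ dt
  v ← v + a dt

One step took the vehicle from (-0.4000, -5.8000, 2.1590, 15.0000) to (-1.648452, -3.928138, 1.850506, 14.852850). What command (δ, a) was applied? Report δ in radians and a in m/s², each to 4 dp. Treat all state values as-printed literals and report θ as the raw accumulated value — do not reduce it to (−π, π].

a = (v'−v)/dt = (-0.147150)/0.15 = -0.9810
Δθ = θ'−θ = -0.308494;  (v·dt/L) = 15.0000·0.15/2.4 = 0.937500
tan δ = Δθ·L/(v·dt) = -0.329060  →  δ = -0.3179

δ = -0.3179, a = -0.9810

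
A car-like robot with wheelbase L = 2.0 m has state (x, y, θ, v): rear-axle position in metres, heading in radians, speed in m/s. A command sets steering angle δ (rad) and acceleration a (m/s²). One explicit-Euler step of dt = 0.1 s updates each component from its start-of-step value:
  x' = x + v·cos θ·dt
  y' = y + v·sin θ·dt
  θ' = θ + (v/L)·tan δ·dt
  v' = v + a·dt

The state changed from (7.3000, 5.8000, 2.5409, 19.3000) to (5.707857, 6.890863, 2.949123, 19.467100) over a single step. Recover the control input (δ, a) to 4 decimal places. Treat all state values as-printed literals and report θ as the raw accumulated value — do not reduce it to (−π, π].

δ = 0.4002, a = 1.6710

a = (v'−v)/dt = (0.167100)/0.1 = 1.6710
Δθ = θ'−θ = 0.408223;  (v·dt/L) = 19.3000·0.1/2.0 = 0.965000
tan δ = Δθ·L/(v·dt) = 0.423029  →  δ = 0.4002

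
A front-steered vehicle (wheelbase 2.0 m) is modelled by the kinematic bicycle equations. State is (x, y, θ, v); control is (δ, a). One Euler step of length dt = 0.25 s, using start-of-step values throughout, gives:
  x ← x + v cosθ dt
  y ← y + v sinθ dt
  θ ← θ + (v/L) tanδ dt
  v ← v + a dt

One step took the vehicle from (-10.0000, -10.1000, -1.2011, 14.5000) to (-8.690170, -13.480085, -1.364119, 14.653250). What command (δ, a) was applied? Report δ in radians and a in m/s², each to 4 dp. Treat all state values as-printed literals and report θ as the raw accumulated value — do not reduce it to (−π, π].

a = (v'−v)/dt = (0.153250)/0.25 = 0.6130
Δθ = θ'−θ = -0.163019;  (v·dt/L) = 14.5000·0.25/2.0 = 1.812500
tan δ = Δθ·L/(v·dt) = -0.089942  →  δ = -0.0897

δ = -0.0897, a = 0.6130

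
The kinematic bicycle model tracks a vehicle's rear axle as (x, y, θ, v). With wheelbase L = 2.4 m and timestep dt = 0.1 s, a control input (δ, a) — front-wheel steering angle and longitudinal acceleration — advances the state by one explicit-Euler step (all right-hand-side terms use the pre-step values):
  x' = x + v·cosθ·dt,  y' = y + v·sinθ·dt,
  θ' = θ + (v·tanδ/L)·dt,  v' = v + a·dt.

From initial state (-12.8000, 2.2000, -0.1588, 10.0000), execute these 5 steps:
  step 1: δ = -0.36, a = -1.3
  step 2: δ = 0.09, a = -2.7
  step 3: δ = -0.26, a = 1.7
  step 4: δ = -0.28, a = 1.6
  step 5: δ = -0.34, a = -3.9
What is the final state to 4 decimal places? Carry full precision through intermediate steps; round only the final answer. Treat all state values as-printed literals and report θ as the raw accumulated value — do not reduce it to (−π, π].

(-8.1753, 0.6269, -0.6483, 9.5400)

after step 1 (δ=-0.36, a=-1.3): (-11.812582, 2.041867, -0.315635, 9.870000)
after step 2 (δ=0.09, a=-2.7): (-10.874340, 1.735482, -0.278522, 9.600000)
after step 3 (δ=-0.26, a=1.7): (-9.951336, 1.471545, -0.384930, 9.770000)
after step 4 (δ=-0.28, a=1.6): (-9.045828, 1.104687, -0.501989, 9.930000)
after step 5 (δ=-0.34, a=-3.9): (-8.175338, 0.626885, -0.648348, 9.540000)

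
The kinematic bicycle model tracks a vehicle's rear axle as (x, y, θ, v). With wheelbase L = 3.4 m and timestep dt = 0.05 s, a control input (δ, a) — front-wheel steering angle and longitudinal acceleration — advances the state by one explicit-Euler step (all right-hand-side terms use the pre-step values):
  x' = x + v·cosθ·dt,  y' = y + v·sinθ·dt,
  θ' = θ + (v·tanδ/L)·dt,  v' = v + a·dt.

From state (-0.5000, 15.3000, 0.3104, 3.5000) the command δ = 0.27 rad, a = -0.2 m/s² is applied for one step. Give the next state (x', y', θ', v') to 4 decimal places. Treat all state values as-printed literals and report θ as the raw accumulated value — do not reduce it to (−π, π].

(-0.3334, 15.3535, 0.3246, 3.4900)

x' = -0.5000 + 3.5000·cos(0.3104)·0.05 = -0.3334
y' = 15.3000 + 3.5000·sin(0.3104)·0.05 = 15.3535
θ' = 0.3104 + (3.5000/3.4)·tan(0.27)·0.05 = 0.3246
v' = 3.5000 − 0.2000·0.05 = 3.4900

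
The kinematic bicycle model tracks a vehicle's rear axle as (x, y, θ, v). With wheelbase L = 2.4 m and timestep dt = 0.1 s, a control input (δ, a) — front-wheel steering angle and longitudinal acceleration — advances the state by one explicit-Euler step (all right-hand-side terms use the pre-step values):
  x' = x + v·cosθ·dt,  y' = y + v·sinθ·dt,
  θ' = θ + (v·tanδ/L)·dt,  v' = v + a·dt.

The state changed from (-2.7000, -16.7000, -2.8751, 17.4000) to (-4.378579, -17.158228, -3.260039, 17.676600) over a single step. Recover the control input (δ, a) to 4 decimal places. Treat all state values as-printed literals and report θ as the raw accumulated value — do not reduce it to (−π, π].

a = (v'−v)/dt = (0.276600)/0.1 = 2.7660
Δθ = θ'−θ = -0.384939;  (v·dt/L) = 17.4000·0.1/2.4 = 0.725000
tan δ = Δθ·L/(v·dt) = -0.530950  →  δ = -0.4881

δ = -0.4881, a = 2.7660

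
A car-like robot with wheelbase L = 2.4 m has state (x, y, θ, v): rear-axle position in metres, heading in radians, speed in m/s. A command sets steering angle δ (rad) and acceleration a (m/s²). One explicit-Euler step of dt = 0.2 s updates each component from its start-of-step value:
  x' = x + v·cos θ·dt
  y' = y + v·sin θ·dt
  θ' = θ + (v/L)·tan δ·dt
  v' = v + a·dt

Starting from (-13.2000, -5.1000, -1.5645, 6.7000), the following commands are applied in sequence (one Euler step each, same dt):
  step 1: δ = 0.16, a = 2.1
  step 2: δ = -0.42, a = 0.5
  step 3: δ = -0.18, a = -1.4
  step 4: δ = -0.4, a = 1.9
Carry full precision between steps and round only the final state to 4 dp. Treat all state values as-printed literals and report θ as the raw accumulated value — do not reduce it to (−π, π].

(-13.6777, -10.6156, -2.0934, 7.3200)

after step 1 (δ=0.16, a=2.1): (-13.191563, -6.439973, -1.474396, 7.120000)
after step 2 (δ=-0.42, a=0.5): (-13.054502, -7.857362, -1.739363, 7.220000)
after step 3 (δ=-0.18, a=-1.4): (-13.296761, -9.280895, -1.848848, 6.940000)
after step 4 (δ=-0.4, a=1.9): (-13.677743, -10.615585, -2.093363, 7.320000)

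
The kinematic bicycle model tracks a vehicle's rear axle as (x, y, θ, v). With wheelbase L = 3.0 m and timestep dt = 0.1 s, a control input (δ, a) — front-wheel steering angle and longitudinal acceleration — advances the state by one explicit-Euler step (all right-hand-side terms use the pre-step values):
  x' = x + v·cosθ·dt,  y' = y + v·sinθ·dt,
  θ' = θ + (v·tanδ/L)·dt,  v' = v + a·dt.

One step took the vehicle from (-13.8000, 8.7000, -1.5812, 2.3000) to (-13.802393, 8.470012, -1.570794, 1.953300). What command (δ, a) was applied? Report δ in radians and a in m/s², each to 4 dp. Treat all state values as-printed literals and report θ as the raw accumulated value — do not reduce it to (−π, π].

a = (v'−v)/dt = (-0.346700)/0.1 = -3.4670
Δθ = θ'−θ = 0.010406;  (v·dt/L) = 2.3000·0.1/3.0 = 0.076667
tan δ = Δθ·L/(v·dt) = 0.135730  →  δ = 0.1349

δ = 0.1349, a = -3.4670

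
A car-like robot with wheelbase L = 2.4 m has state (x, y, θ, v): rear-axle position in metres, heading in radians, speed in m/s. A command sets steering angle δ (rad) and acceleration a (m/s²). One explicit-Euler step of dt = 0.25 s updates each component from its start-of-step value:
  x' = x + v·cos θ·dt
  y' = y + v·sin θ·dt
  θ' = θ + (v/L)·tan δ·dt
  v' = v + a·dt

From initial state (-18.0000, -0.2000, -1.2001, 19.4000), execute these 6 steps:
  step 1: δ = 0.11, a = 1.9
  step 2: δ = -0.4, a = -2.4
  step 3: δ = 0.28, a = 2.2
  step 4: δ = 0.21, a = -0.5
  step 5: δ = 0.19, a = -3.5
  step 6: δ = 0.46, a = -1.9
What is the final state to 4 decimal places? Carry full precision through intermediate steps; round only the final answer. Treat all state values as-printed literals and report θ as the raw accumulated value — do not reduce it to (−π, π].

after step 1 (δ=0.11, a=1.9): (-16.243017, -4.720565, -0.976907, 19.875000)
after step 2 (δ=-0.4, a=-2.4): (-13.462563, -8.838520, -1.852221, 19.275000)
after step 3 (δ=0.28, a=2.2): (-14.800850, -13.467703, -1.274866, 19.825000)
after step 4 (δ=0.21, a=-0.5): (-13.355461, -18.208512, -0.834705, 19.700000)
after step 5 (δ=0.19, a=-3.5): (-10.048834, -21.858422, -0.440049, 18.825000)
after step 6 (δ=0.46, a=-1.9): (-5.790944, -23.863206, 0.531495, 18.350000)

(-5.7909, -23.8632, 0.5315, 18.3500)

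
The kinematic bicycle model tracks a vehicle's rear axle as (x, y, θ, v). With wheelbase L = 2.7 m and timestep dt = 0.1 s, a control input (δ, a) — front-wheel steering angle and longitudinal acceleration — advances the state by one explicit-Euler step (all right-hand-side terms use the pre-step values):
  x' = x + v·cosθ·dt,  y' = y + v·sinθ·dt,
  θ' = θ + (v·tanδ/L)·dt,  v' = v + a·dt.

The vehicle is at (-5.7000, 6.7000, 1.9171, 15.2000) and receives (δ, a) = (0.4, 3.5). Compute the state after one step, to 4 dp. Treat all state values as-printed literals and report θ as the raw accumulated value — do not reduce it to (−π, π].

(-6.2159, 8.1298, 2.1551, 15.5500)

x' = -5.7000 + 15.2000·cos(1.9171)·0.1 = -6.2159
y' = 6.7000 + 15.2000·sin(1.9171)·0.1 = 8.1298
θ' = 1.9171 + (15.2000/2.7)·tan(0.4)·0.1 = 2.1551
v' = 15.2000 + 3.5000·0.1 = 15.5500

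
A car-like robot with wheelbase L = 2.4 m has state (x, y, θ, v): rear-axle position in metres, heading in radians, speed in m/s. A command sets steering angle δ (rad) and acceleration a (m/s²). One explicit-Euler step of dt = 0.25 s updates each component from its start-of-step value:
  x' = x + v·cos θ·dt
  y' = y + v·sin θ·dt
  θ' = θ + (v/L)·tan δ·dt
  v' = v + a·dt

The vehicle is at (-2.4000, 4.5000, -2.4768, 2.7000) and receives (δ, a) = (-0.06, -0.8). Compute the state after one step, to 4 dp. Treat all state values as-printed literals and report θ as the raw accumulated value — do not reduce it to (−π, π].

x' = -2.4000 + 2.7000·cos(-2.4768)·0.25 = -2.9313
y' = 4.5000 + 2.7000·sin(-2.4768)·0.25 = 4.0836
θ' = -2.4768 + (2.7000/2.4)·tan(-0.06)·0.25 = -2.4937
v' = 2.7000 − 0.8000·0.25 = 2.5000

(-2.9313, 4.0836, -2.4937, 2.5000)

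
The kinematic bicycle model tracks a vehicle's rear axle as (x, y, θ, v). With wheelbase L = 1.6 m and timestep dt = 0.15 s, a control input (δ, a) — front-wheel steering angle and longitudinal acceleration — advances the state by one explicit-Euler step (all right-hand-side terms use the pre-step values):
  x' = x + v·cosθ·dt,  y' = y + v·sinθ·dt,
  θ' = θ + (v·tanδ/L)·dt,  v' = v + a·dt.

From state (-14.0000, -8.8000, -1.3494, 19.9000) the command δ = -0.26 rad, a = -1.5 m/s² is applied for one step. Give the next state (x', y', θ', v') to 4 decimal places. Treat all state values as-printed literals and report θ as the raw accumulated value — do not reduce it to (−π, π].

(-13.3445, -11.7121, -1.8457, 19.6750)

x' = -14.0000 + 19.9000·cos(-1.3494)·0.15 = -13.3445
y' = -8.8000 + 19.9000·sin(-1.3494)·0.15 = -11.7121
θ' = -1.3494 + (19.9000/1.6)·tan(-0.26)·0.15 = -1.8457
v' = 19.9000 − 1.5000·0.15 = 19.6750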